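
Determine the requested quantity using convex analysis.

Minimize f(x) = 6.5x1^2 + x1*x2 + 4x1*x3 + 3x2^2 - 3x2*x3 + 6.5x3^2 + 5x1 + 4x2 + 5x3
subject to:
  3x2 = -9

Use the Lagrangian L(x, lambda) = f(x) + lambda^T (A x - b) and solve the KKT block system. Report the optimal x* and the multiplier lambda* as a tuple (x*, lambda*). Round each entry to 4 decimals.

Form the Lagrangian:
  L(x, lambda) = (1/2) x^T Q x + c^T x + lambda^T (A x - b)
Stationarity (grad_x L = 0): Q x + c + A^T lambda = 0.
Primal feasibility: A x = b.

This gives the KKT block system:
  [ Q   A^T ] [ x     ]   [-c ]
  [ A    0  ] [ lambda ] = [ b ]

Solving the linear system:
  x*      = (0.1961, -3, -1.1373)
  lambda* = (3.4641)
  f(x*)   = 7.2353

x* = (0.1961, -3, -1.1373), lambda* = (3.4641)


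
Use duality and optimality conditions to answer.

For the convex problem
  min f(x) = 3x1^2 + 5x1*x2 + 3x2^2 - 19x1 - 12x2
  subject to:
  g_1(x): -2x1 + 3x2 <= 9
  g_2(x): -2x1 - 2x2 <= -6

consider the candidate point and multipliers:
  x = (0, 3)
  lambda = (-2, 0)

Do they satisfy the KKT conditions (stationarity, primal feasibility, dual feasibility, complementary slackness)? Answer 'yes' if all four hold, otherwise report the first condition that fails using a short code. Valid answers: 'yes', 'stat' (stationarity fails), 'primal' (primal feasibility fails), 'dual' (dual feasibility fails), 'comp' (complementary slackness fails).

Gradient of f: grad f(x) = Q x + c = (-4, 6)
Constraint values g_i(x) = a_i^T x - b_i:
  g_1((0, 3)) = 0
  g_2((0, 3)) = 0
Stationarity residual: grad f(x) + sum_i lambda_i a_i = (0, 0)
  -> stationarity OK
Primal feasibility (all g_i <= 0): OK
Dual feasibility (all lambda_i >= 0): FAILS
Complementary slackness (lambda_i * g_i(x) = 0 for all i): OK

Verdict: the first failing condition is dual_feasibility -> dual.

dual


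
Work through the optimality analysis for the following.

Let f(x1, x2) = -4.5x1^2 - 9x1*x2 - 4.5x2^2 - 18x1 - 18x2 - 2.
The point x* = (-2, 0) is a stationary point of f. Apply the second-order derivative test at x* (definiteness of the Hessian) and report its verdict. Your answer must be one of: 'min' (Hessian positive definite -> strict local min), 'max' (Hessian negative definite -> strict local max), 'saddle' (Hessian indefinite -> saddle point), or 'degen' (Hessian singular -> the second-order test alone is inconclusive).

Compute the Hessian H = grad^2 f:
  H = [[-9, -9], [-9, -9]]
Verify stationarity: grad f(x*) = H x* + g = (0, 0).
Eigenvalues of H: -18, 0.
H has a zero eigenvalue (singular; negative semidefinite but not definite), so H is neither positive definite, negative definite, nor indefinite. The second-order test alone is inconclusive -> degen.
(Indeed, f is constant along the null direction of H through x*, so x* is not a strict local extremum.)

degen


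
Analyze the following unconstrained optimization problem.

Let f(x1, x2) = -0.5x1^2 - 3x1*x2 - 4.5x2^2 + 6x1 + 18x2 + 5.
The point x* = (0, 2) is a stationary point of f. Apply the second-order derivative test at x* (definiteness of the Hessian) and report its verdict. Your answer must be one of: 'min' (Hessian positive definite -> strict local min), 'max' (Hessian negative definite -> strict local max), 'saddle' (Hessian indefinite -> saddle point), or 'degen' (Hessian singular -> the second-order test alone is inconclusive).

Compute the Hessian H = grad^2 f:
  H = [[-1, -3], [-3, -9]]
Verify stationarity: grad f(x*) = H x* + g = (0, 0).
Eigenvalues of H: -10, 0.
H has a zero eigenvalue (singular; negative semidefinite but not definite), so H is neither positive definite, negative definite, nor indefinite. The second-order test alone is inconclusive -> degen.
(Indeed, f is constant along the null direction of H through x*, so x* is not a strict local extremum.)

degen


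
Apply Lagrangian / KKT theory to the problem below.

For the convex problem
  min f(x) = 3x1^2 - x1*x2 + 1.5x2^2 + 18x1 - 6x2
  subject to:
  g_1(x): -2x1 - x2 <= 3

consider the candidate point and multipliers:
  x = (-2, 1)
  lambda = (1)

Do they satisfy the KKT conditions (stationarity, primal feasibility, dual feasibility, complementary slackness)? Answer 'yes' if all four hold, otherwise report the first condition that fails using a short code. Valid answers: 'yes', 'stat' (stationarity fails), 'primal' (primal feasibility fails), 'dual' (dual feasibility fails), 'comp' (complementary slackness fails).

Gradient of f: grad f(x) = Q x + c = (5, -1)
Constraint values g_i(x) = a_i^T x - b_i:
  g_1((-2, 1)) = 0
Stationarity residual: grad f(x) + sum_i lambda_i a_i = (3, -2)
  -> stationarity FAILS
Primal feasibility (all g_i <= 0): OK
Dual feasibility (all lambda_i >= 0): OK
Complementary slackness (lambda_i * g_i(x) = 0 for all i): OK

Verdict: the first failing condition is stationarity -> stat.

stat


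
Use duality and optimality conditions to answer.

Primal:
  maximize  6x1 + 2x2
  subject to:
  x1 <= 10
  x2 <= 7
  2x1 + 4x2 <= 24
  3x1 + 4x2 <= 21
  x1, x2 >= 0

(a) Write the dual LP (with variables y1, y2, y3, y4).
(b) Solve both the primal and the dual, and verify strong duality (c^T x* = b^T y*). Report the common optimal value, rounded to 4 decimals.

The standard primal-dual pair for 'max c^T x s.t. A x <= b, x >= 0' is:
  Dual:  min b^T y  s.t.  A^T y >= c,  y >= 0.

So the dual LP is:
  minimize  10y1 + 7y2 + 24y3 + 21y4
  subject to:
    y1 + 2y3 + 3y4 >= 6
    y2 + 4y3 + 4y4 >= 2
    y1, y2, y3, y4 >= 0

Solving the primal: x* = (7, 0).
  primal value c^T x* = 42.
Solving the dual: y* = (0, 0, 0, 2).
  dual value b^T y* = 42.
Strong duality: c^T x* = b^T y*. Confirmed.

42


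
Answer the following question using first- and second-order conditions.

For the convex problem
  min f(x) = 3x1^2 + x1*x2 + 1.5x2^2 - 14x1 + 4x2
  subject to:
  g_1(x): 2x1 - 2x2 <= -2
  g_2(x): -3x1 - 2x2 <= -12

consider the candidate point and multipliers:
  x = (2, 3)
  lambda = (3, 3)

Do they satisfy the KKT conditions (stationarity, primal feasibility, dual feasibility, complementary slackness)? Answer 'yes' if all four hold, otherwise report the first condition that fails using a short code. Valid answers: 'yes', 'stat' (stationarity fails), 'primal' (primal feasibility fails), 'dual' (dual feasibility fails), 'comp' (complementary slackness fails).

Gradient of f: grad f(x) = Q x + c = (1, 15)
Constraint values g_i(x) = a_i^T x - b_i:
  g_1((2, 3)) = 0
  g_2((2, 3)) = 0
Stationarity residual: grad f(x) + sum_i lambda_i a_i = (-2, 3)
  -> stationarity FAILS
Primal feasibility (all g_i <= 0): OK
Dual feasibility (all lambda_i >= 0): OK
Complementary slackness (lambda_i * g_i(x) = 0 for all i): OK

Verdict: the first failing condition is stationarity -> stat.

stat


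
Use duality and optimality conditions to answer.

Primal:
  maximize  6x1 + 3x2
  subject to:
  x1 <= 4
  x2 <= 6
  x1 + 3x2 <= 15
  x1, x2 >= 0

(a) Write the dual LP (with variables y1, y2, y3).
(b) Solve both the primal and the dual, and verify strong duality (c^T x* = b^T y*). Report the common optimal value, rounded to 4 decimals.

The standard primal-dual pair for 'max c^T x s.t. A x <= b, x >= 0' is:
  Dual:  min b^T y  s.t.  A^T y >= c,  y >= 0.

So the dual LP is:
  minimize  4y1 + 6y2 + 15y3
  subject to:
    y1 + y3 >= 6
    y2 + 3y3 >= 3
    y1, y2, y3 >= 0

Solving the primal: x* = (4, 3.6667).
  primal value c^T x* = 35.
Solving the dual: y* = (5, 0, 1).
  dual value b^T y* = 35.
Strong duality: c^T x* = b^T y*. Confirmed.

35


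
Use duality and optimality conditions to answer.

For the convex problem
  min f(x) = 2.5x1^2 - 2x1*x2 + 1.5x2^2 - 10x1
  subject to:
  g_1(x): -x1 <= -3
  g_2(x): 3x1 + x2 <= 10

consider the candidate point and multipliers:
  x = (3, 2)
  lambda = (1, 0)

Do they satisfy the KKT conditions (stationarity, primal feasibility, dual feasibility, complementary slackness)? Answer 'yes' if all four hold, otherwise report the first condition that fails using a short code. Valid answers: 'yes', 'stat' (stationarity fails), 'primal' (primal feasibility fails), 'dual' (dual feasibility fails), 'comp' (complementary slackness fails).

Gradient of f: grad f(x) = Q x + c = (1, 0)
Constraint values g_i(x) = a_i^T x - b_i:
  g_1((3, 2)) = 0
  g_2((3, 2)) = 1
Stationarity residual: grad f(x) + sum_i lambda_i a_i = (0, 0)
  -> stationarity OK
Primal feasibility (all g_i <= 0): FAILS
Dual feasibility (all lambda_i >= 0): OK
Complementary slackness (lambda_i * g_i(x) = 0 for all i): OK

Verdict: the first failing condition is primal_feasibility -> primal.

primal


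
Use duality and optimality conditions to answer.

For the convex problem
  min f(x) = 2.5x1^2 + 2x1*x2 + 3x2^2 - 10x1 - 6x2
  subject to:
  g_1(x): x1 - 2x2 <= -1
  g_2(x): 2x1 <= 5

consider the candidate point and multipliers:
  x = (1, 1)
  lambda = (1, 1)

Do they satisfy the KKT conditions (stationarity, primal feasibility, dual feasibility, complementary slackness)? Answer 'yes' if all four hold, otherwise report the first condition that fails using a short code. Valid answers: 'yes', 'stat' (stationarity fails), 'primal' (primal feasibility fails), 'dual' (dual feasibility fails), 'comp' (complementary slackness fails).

Gradient of f: grad f(x) = Q x + c = (-3, 2)
Constraint values g_i(x) = a_i^T x - b_i:
  g_1((1, 1)) = 0
  g_2((1, 1)) = -3
Stationarity residual: grad f(x) + sum_i lambda_i a_i = (0, 0)
  -> stationarity OK
Primal feasibility (all g_i <= 0): OK
Dual feasibility (all lambda_i >= 0): OK
Complementary slackness (lambda_i * g_i(x) = 0 for all i): FAILS

Verdict: the first failing condition is complementary_slackness -> comp.

comp


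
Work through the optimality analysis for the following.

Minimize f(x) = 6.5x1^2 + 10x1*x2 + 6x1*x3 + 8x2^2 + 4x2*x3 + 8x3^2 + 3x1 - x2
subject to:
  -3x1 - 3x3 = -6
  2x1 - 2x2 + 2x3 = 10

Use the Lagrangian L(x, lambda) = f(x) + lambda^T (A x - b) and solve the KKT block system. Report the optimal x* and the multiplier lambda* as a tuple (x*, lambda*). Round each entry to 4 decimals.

Form the Lagrangian:
  L(x, lambda) = (1/2) x^T Q x + c^T x + lambda^T (A x - b)
Stationarity (grad_x L = 0): Q x + c + A^T lambda = 0.
Primal feasibility: A x = b.

This gives the KKT block system:
  [ Q   A^T ] [ x     ]   [-c ]
  [ A    0  ] [ lambda ] = [ b ]

Solving the linear system:
  x*      = (2.0588, -3, -0.0588)
  lambda* = (-9.7451, -14.3235)
  f(x*)   = 46.9706

x* = (2.0588, -3, -0.0588), lambda* = (-9.7451, -14.3235)


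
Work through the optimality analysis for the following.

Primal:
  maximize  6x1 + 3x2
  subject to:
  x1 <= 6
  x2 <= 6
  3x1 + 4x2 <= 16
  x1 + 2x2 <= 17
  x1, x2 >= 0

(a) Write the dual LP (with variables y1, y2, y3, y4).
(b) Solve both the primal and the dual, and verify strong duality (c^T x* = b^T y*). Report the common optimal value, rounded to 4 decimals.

The standard primal-dual pair for 'max c^T x s.t. A x <= b, x >= 0' is:
  Dual:  min b^T y  s.t.  A^T y >= c,  y >= 0.

So the dual LP is:
  minimize  6y1 + 6y2 + 16y3 + 17y4
  subject to:
    y1 + 3y3 + y4 >= 6
    y2 + 4y3 + 2y4 >= 3
    y1, y2, y3, y4 >= 0

Solving the primal: x* = (5.3333, 0).
  primal value c^T x* = 32.
Solving the dual: y* = (0, 0, 2, 0).
  dual value b^T y* = 32.
Strong duality: c^T x* = b^T y*. Confirmed.

32


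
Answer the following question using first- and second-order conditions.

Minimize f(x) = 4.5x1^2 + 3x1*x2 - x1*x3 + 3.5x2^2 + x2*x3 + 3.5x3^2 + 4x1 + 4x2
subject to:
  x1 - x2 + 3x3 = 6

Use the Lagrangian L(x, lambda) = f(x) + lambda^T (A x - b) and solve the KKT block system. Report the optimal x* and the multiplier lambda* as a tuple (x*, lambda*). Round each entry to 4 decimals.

Form the Lagrangian:
  L(x, lambda) = (1/2) x^T Q x + c^T x + lambda^T (A x - b)
Stationarity (grad_x L = 0): Q x + c + A^T lambda = 0.
Primal feasibility: A x = b.

This gives the KKT block system:
  [ Q   A^T ] [ x     ]   [-c ]
  [ A    0  ] [ lambda ] = [ b ]

Solving the linear system:
  x*      = (0.456, -1.3472, 1.399)
  lambda* = (-2.6632)
  f(x*)   = 6.2073

x* = (0.456, -1.3472, 1.399), lambda* = (-2.6632)


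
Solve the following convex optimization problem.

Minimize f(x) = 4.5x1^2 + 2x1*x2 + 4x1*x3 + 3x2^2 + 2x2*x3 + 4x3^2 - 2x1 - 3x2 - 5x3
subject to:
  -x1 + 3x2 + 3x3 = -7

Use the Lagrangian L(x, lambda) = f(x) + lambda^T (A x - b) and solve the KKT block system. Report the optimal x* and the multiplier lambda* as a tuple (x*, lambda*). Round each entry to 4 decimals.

Form the Lagrangian:
  L(x, lambda) = (1/2) x^T Q x + c^T x + lambda^T (A x - b)
Stationarity (grad_x L = 0): Q x + c + A^T lambda = 0.
Primal feasibility: A x = b.

This gives the KKT block system:
  [ Q   A^T ] [ x     ]   [-c ]
  [ A    0  ] [ lambda ] = [ b ]

Solving the linear system:
  x*      = (1.1704, -1.1318, -0.8114)
  lambda* = (3.0243)
  f(x*)   = 13.141

x* = (1.1704, -1.1318, -0.8114), lambda* = (3.0243)


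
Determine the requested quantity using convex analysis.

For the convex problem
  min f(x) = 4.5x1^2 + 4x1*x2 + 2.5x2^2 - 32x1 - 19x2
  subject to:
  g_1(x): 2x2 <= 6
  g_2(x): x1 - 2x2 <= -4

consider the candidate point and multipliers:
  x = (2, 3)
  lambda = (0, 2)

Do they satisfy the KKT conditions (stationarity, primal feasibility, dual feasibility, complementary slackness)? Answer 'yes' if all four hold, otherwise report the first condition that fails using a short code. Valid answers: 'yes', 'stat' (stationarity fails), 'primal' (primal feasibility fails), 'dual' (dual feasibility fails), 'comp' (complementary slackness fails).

Gradient of f: grad f(x) = Q x + c = (-2, 4)
Constraint values g_i(x) = a_i^T x - b_i:
  g_1((2, 3)) = 0
  g_2((2, 3)) = 0
Stationarity residual: grad f(x) + sum_i lambda_i a_i = (0, 0)
  -> stationarity OK
Primal feasibility (all g_i <= 0): OK
Dual feasibility (all lambda_i >= 0): OK
Complementary slackness (lambda_i * g_i(x) = 0 for all i): OK

Verdict: yes, KKT holds.

yes


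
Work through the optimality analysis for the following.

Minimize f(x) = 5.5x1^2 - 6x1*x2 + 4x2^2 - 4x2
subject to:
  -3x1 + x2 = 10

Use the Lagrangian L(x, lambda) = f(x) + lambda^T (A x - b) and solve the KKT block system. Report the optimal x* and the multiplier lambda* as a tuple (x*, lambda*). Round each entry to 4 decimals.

Form the Lagrangian:
  L(x, lambda) = (1/2) x^T Q x + c^T x + lambda^T (A x - b)
Stationarity (grad_x L = 0): Q x + c + A^T lambda = 0.
Primal feasibility: A x = b.

This gives the KKT block system:
  [ Q   A^T ] [ x     ]   [-c ]
  [ A    0  ] [ lambda ] = [ b ]

Solving the linear system:
  x*      = (-3.5745, -0.7234)
  lambda* = (-11.6596)
  f(x*)   = 59.7447

x* = (-3.5745, -0.7234), lambda* = (-11.6596)


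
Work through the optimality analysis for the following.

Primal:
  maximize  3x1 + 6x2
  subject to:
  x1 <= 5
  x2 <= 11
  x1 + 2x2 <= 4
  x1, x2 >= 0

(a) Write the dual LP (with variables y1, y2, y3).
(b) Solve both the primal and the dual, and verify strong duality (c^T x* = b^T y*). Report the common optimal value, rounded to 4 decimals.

The standard primal-dual pair for 'max c^T x s.t. A x <= b, x >= 0' is:
  Dual:  min b^T y  s.t.  A^T y >= c,  y >= 0.

So the dual LP is:
  minimize  5y1 + 11y2 + 4y3
  subject to:
    y1 + y3 >= 3
    y2 + 2y3 >= 6
    y1, y2, y3 >= 0

Solving the primal: x* = (4, 0).
  primal value c^T x* = 12.
Solving the dual: y* = (0, 0, 3).
  dual value b^T y* = 12.
Strong duality: c^T x* = b^T y*. Confirmed.

12


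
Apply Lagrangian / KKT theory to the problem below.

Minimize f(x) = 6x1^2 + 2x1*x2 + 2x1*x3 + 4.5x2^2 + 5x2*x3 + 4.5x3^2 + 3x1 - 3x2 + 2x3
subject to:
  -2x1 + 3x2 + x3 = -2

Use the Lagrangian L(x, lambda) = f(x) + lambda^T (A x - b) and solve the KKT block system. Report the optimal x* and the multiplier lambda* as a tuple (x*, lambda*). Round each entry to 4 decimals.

Form the Lagrangian:
  L(x, lambda) = (1/2) x^T Q x + c^T x + lambda^T (A x - b)
Stationarity (grad_x L = 0): Q x + c + A^T lambda = 0.
Primal feasibility: A x = b.

This gives the KKT block system:
  [ Q   A^T ] [ x     ]   [-c ]
  [ A    0  ] [ lambda ] = [ b ]

Solving the linear system:
  x*      = (0.2841, -0.3561, -0.3636)
  lambda* = (2.4848)
  f(x*)   = 3.0814

x* = (0.2841, -0.3561, -0.3636), lambda* = (2.4848)


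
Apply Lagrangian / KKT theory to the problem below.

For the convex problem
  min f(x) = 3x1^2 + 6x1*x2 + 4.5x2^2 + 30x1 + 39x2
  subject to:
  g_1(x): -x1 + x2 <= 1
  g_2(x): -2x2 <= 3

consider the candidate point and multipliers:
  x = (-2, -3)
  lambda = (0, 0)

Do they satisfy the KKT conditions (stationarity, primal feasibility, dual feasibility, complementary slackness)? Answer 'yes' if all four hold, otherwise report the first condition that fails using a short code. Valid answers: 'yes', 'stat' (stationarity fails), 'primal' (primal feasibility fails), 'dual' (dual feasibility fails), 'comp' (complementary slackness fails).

Gradient of f: grad f(x) = Q x + c = (0, 0)
Constraint values g_i(x) = a_i^T x - b_i:
  g_1((-2, -3)) = -2
  g_2((-2, -3)) = 3
Stationarity residual: grad f(x) + sum_i lambda_i a_i = (0, 0)
  -> stationarity OK
Primal feasibility (all g_i <= 0): FAILS
Dual feasibility (all lambda_i >= 0): OK
Complementary slackness (lambda_i * g_i(x) = 0 for all i): OK

Verdict: the first failing condition is primal_feasibility -> primal.

primal


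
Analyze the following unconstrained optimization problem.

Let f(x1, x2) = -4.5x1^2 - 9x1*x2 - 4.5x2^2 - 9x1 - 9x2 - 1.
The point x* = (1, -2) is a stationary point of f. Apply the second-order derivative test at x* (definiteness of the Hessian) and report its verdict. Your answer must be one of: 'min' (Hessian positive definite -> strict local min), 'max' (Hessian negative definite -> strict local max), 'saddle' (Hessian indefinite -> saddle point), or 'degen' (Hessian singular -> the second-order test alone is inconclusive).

Compute the Hessian H = grad^2 f:
  H = [[-9, -9], [-9, -9]]
Verify stationarity: grad f(x*) = H x* + g = (0, 0).
Eigenvalues of H: -18, 0.
H has a zero eigenvalue (singular; negative semidefinite but not definite), so H is neither positive definite, negative definite, nor indefinite. The second-order test alone is inconclusive -> degen.
(Indeed, f is constant along the null direction of H through x*, so x* is not a strict local extremum.)

degen


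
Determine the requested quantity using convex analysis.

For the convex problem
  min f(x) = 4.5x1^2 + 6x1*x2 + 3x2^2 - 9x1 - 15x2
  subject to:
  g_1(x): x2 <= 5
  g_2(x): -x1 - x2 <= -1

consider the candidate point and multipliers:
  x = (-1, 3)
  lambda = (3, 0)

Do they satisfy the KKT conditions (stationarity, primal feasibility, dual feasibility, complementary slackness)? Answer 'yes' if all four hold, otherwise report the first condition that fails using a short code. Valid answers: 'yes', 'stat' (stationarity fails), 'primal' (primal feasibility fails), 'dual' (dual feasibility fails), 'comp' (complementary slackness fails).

Gradient of f: grad f(x) = Q x + c = (0, -3)
Constraint values g_i(x) = a_i^T x - b_i:
  g_1((-1, 3)) = -2
  g_2((-1, 3)) = -1
Stationarity residual: grad f(x) + sum_i lambda_i a_i = (0, 0)
  -> stationarity OK
Primal feasibility (all g_i <= 0): OK
Dual feasibility (all lambda_i >= 0): OK
Complementary slackness (lambda_i * g_i(x) = 0 for all i): FAILS

Verdict: the first failing condition is complementary_slackness -> comp.

comp


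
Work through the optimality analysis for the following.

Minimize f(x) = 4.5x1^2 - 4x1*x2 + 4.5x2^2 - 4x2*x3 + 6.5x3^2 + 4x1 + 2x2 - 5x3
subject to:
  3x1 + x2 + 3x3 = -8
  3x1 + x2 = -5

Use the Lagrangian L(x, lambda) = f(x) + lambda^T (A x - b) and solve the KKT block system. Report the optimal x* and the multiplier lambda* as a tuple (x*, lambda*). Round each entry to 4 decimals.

Form the Lagrangian:
  L(x, lambda) = (1/2) x^T Q x + c^T x + lambda^T (A x - b)
Stationarity (grad_x L = 0): Q x + c + A^T lambda = 0.
Primal feasibility: A x = b.

This gives the KKT block system:
  [ Q   A^T ] [ x     ]   [-c ]
  [ A    0  ] [ lambda ] = [ b ]

Solving the linear system:
  x*      = (-1.2368, -1.2895, -1)
  lambda* = (4.2807, -3.6228)
  f(x*)   = 6.8026

x* = (-1.2368, -1.2895, -1), lambda* = (4.2807, -3.6228)


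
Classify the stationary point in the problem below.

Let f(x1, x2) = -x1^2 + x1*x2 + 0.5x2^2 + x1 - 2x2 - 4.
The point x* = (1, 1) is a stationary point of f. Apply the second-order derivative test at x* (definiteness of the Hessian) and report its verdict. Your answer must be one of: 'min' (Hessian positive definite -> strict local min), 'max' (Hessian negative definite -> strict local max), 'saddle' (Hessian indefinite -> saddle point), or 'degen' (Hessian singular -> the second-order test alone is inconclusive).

Compute the Hessian H = grad^2 f:
  H = [[-2, 1], [1, 1]]
Verify stationarity: grad f(x*) = H x* + g = (0, 0).
Eigenvalues of H: -2.3028, 1.3028.
Eigenvalues have mixed signs, so H is indefinite -> x* is a saddle point.

saddle


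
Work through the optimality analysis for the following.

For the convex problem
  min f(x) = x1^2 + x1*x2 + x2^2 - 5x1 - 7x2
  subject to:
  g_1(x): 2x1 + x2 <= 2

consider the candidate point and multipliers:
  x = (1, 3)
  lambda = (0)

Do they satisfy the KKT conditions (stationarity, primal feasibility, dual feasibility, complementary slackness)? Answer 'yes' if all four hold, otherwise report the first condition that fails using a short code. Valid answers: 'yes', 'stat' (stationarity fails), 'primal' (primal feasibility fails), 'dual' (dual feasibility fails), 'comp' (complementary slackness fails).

Gradient of f: grad f(x) = Q x + c = (0, 0)
Constraint values g_i(x) = a_i^T x - b_i:
  g_1((1, 3)) = 3
Stationarity residual: grad f(x) + sum_i lambda_i a_i = (0, 0)
  -> stationarity OK
Primal feasibility (all g_i <= 0): FAILS
Dual feasibility (all lambda_i >= 0): OK
Complementary slackness (lambda_i * g_i(x) = 0 for all i): OK

Verdict: the first failing condition is primal_feasibility -> primal.

primal


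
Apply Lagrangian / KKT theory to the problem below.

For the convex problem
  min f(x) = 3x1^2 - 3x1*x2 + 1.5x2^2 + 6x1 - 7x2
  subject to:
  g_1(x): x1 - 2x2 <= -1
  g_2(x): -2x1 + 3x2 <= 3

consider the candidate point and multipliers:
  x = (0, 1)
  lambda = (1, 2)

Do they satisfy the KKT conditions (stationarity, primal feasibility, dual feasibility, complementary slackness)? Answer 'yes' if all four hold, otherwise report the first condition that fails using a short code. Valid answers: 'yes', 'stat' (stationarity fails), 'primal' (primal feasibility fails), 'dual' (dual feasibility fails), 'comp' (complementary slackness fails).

Gradient of f: grad f(x) = Q x + c = (3, -4)
Constraint values g_i(x) = a_i^T x - b_i:
  g_1((0, 1)) = -1
  g_2((0, 1)) = 0
Stationarity residual: grad f(x) + sum_i lambda_i a_i = (0, 0)
  -> stationarity OK
Primal feasibility (all g_i <= 0): OK
Dual feasibility (all lambda_i >= 0): OK
Complementary slackness (lambda_i * g_i(x) = 0 for all i): FAILS

Verdict: the first failing condition is complementary_slackness -> comp.

comp


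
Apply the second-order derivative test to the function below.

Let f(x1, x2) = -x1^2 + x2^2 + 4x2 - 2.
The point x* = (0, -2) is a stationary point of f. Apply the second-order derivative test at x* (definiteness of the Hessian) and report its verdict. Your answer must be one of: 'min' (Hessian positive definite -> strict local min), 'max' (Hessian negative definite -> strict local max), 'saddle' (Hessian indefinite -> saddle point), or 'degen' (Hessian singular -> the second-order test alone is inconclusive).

Compute the Hessian H = grad^2 f:
  H = [[-2, 0], [0, 2]]
Verify stationarity: grad f(x*) = H x* + g = (0, 0).
Eigenvalues of H: -2, 2.
Eigenvalues have mixed signs, so H is indefinite -> x* is a saddle point.

saddle


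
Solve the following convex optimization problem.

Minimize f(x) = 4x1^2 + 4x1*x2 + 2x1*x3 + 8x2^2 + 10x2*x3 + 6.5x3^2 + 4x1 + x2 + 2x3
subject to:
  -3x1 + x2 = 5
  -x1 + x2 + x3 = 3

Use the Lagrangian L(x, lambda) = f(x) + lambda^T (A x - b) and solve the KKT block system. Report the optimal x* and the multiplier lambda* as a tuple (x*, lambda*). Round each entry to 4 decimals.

Form the Lagrangian:
  L(x, lambda) = (1/2) x^T Q x + c^T x + lambda^T (A x - b)
Stationarity (grad_x L = 0): Q x + c + A^T lambda = 0.
Primal feasibility: A x = b.

This gives the KKT block system:
  [ Q   A^T ] [ x     ]   [-c ]
  [ A    0  ] [ lambda ] = [ b ]

Solving the linear system:
  x*      = (-1.51, 0.47, 1.02)
  lambda* = (4.26, -16.94)
  f(x*)   = 12.995

x* = (-1.51, 0.47, 1.02), lambda* = (4.26, -16.94)


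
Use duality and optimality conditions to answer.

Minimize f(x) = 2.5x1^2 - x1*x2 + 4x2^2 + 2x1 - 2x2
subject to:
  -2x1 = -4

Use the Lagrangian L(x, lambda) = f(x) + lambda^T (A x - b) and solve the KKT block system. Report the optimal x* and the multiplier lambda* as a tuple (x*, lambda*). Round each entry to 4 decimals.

Form the Lagrangian:
  L(x, lambda) = (1/2) x^T Q x + c^T x + lambda^T (A x - b)
Stationarity (grad_x L = 0): Q x + c + A^T lambda = 0.
Primal feasibility: A x = b.

This gives the KKT block system:
  [ Q   A^T ] [ x     ]   [-c ]
  [ A    0  ] [ lambda ] = [ b ]

Solving the linear system:
  x*      = (2, 0.5)
  lambda* = (5.75)
  f(x*)   = 13

x* = (2, 0.5), lambda* = (5.75)


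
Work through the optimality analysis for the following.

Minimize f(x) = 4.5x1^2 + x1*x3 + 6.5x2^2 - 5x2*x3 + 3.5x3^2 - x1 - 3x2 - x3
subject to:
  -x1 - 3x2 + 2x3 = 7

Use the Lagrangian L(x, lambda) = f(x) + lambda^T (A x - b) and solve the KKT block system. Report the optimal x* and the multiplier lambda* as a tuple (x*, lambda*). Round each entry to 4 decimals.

Form the Lagrangian:
  L(x, lambda) = (1/2) x^T Q x + c^T x + lambda^T (A x - b)
Stationarity (grad_x L = 0): Q x + c + A^T lambda = 0.
Primal feasibility: A x = b.

This gives the KKT block system:
  [ Q   A^T ] [ x     ]   [-c ]
  [ A    0  ] [ lambda ] = [ b ]

Solving the linear system:
  x*      = (-0.9286, -0.7857, 1.8571)
  lambda* = (-7.5)
  f(x*)   = 26.9643

x* = (-0.9286, -0.7857, 1.8571), lambda* = (-7.5)


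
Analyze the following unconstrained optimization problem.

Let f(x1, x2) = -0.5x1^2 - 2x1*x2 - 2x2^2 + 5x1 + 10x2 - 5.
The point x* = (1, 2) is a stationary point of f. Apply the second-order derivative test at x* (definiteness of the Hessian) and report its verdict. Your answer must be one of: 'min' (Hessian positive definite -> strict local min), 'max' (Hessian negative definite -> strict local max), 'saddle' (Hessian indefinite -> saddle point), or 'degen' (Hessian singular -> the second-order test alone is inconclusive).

Compute the Hessian H = grad^2 f:
  H = [[-1, -2], [-2, -4]]
Verify stationarity: grad f(x*) = H x* + g = (0, 0).
Eigenvalues of H: -5, 0.
H has a zero eigenvalue (singular; negative semidefinite but not definite), so H is neither positive definite, negative definite, nor indefinite. The second-order test alone is inconclusive -> degen.
(Indeed, f is constant along the null direction of H through x*, so x* is not a strict local extremum.)

degen


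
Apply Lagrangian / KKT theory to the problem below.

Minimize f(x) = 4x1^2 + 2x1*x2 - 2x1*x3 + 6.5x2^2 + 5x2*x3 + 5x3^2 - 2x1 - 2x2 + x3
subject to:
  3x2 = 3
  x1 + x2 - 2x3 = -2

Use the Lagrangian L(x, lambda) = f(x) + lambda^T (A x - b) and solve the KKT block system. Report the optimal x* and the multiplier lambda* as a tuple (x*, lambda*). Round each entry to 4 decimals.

Form the Lagrangian:
  L(x, lambda) = (1/2) x^T Q x + c^T x + lambda^T (A x - b)
Stationarity (grad_x L = 0): Q x + c + A^T lambda = 0.
Primal feasibility: A x = b.

This gives the KKT block system:
  [ Q   A^T ] [ x     ]   [-c ]
  [ A    0  ] [ lambda ] = [ b ]

Solving the linear system:
  x*      = (-0.8824, 1, 1.0588)
  lambda* = (-7.902, 9.1765)
  f(x*)   = 21.4412

x* = (-0.8824, 1, 1.0588), lambda* = (-7.902, 9.1765)


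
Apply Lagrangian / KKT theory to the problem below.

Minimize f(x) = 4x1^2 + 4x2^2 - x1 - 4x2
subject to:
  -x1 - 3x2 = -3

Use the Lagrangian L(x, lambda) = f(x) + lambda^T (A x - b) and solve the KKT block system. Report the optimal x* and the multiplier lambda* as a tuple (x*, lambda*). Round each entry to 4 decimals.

Form the Lagrangian:
  L(x, lambda) = (1/2) x^T Q x + c^T x + lambda^T (A x - b)
Stationarity (grad_x L = 0): Q x + c + A^T lambda = 0.
Primal feasibility: A x = b.

This gives the KKT block system:
  [ Q   A^T ] [ x     ]   [-c ]
  [ A    0  ] [ lambda ] = [ b ]

Solving the linear system:
  x*      = (0.2625, 0.9125)
  lambda* = (1.1)
  f(x*)   = -0.3062

x* = (0.2625, 0.9125), lambda* = (1.1)


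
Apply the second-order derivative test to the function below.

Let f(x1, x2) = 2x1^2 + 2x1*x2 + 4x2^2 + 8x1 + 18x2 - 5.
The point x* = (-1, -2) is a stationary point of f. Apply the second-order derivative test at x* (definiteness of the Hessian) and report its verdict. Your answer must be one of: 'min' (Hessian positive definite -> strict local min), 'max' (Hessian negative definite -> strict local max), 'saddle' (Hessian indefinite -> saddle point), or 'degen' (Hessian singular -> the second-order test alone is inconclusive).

Compute the Hessian H = grad^2 f:
  H = [[4, 2], [2, 8]]
Verify stationarity: grad f(x*) = H x* + g = (0, 0).
Eigenvalues of H: 3.1716, 8.8284.
Both eigenvalues > 0, so H is positive definite -> x* is a strict local min.

min


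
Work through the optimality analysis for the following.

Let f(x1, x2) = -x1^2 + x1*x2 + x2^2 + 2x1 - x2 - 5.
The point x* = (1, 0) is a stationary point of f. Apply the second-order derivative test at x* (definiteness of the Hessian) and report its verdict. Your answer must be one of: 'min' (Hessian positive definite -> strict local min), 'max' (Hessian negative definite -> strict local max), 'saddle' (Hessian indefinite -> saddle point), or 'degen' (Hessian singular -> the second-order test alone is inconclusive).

Compute the Hessian H = grad^2 f:
  H = [[-2, 1], [1, 2]]
Verify stationarity: grad f(x*) = H x* + g = (0, 0).
Eigenvalues of H: -2.2361, 2.2361.
Eigenvalues have mixed signs, so H is indefinite -> x* is a saddle point.

saddle


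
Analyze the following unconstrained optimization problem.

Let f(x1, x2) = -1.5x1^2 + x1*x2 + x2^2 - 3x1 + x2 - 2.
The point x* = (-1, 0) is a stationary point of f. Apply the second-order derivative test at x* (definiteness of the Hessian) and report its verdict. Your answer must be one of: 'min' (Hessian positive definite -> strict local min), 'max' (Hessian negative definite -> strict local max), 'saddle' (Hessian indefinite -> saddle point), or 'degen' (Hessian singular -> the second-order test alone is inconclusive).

Compute the Hessian H = grad^2 f:
  H = [[-3, 1], [1, 2]]
Verify stationarity: grad f(x*) = H x* + g = (0, 0).
Eigenvalues of H: -3.1926, 2.1926.
Eigenvalues have mixed signs, so H is indefinite -> x* is a saddle point.

saddle


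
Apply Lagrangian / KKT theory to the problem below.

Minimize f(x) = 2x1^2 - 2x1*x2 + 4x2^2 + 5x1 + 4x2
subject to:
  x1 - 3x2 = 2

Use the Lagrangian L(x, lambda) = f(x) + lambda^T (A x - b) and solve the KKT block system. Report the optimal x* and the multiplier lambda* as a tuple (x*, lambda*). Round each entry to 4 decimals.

Form the Lagrangian:
  L(x, lambda) = (1/2) x^T Q x + c^T x + lambda^T (A x - b)
Stationarity (grad_x L = 0): Q x + c + A^T lambda = 0.
Primal feasibility: A x = b.

This gives the KKT block system:
  [ Q   A^T ] [ x     ]   [-c ]
  [ A    0  ] [ lambda ] = [ b ]

Solving the linear system:
  x*      = (-1.6562, -1.2188)
  lambda* = (-0.8125)
  f(x*)   = -5.7656

x* = (-1.6562, -1.2188), lambda* = (-0.8125)


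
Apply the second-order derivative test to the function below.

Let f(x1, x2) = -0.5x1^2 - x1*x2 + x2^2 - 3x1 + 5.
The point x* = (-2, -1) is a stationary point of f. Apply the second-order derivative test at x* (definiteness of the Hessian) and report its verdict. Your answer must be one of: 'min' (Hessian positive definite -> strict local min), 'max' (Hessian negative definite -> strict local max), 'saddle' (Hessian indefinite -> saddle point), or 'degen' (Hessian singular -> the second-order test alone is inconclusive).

Compute the Hessian H = grad^2 f:
  H = [[-1, -1], [-1, 2]]
Verify stationarity: grad f(x*) = H x* + g = (0, 0).
Eigenvalues of H: -1.3028, 2.3028.
Eigenvalues have mixed signs, so H is indefinite -> x* is a saddle point.

saddle


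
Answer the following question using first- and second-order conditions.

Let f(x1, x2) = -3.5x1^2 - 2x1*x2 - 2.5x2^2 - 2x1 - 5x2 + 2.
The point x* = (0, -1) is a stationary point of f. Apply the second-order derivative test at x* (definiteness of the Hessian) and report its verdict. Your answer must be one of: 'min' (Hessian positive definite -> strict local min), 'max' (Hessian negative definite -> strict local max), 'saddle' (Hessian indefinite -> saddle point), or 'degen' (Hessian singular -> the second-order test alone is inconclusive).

Compute the Hessian H = grad^2 f:
  H = [[-7, -2], [-2, -5]]
Verify stationarity: grad f(x*) = H x* + g = (0, 0).
Eigenvalues of H: -8.2361, -3.7639.
Both eigenvalues < 0, so H is negative definite -> x* is a strict local max.

max


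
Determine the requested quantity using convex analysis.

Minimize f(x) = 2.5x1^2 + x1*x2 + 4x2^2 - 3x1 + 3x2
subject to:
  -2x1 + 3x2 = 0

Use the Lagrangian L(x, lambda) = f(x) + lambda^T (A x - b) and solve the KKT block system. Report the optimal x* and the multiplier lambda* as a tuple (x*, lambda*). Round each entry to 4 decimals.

Form the Lagrangian:
  L(x, lambda) = (1/2) x^T Q x + c^T x + lambda^T (A x - b)
Stationarity (grad_x L = 0): Q x + c + A^T lambda = 0.
Primal feasibility: A x = b.

This gives the KKT block system:
  [ Q   A^T ] [ x     ]   [-c ]
  [ A    0  ] [ lambda ] = [ b ]

Solving the linear system:
  x*      = (0.1011, 0.0674)
  lambda* = (-1.2135)
  f(x*)   = -0.0506

x* = (0.1011, 0.0674), lambda* = (-1.2135)


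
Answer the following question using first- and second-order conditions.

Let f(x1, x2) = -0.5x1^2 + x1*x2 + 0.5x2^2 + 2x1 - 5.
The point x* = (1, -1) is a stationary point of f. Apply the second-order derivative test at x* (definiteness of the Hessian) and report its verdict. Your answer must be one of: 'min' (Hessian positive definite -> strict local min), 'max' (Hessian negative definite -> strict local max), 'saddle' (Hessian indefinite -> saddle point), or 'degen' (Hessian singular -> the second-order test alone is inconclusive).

Compute the Hessian H = grad^2 f:
  H = [[-1, 1], [1, 1]]
Verify stationarity: grad f(x*) = H x* + g = (0, 0).
Eigenvalues of H: -1.4142, 1.4142.
Eigenvalues have mixed signs, so H is indefinite -> x* is a saddle point.

saddle


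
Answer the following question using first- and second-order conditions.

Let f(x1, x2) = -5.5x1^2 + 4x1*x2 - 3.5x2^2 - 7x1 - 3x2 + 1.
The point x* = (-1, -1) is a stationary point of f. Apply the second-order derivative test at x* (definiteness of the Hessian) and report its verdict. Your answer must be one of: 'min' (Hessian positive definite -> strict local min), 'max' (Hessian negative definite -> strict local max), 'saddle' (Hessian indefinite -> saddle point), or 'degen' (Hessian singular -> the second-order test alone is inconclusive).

Compute the Hessian H = grad^2 f:
  H = [[-11, 4], [4, -7]]
Verify stationarity: grad f(x*) = H x* + g = (0, 0).
Eigenvalues of H: -13.4721, -4.5279.
Both eigenvalues < 0, so H is negative definite -> x* is a strict local max.

max


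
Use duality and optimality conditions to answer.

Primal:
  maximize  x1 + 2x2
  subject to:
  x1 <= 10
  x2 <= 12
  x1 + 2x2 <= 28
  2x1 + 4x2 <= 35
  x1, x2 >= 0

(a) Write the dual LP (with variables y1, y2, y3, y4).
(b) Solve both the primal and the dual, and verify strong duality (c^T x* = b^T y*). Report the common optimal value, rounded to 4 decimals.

The standard primal-dual pair for 'max c^T x s.t. A x <= b, x >= 0' is:
  Dual:  min b^T y  s.t.  A^T y >= c,  y >= 0.

So the dual LP is:
  minimize  10y1 + 12y2 + 28y3 + 35y4
  subject to:
    y1 + y3 + 2y4 >= 1
    y2 + 2y3 + 4y4 >= 2
    y1, y2, y3, y4 >= 0

Solving the primal: x* = (0, 8.75).
  primal value c^T x* = 17.5.
Solving the dual: y* = (0, 0, 0, 0.5).
  dual value b^T y* = 17.5.
Strong duality: c^T x* = b^T y*. Confirmed.

17.5


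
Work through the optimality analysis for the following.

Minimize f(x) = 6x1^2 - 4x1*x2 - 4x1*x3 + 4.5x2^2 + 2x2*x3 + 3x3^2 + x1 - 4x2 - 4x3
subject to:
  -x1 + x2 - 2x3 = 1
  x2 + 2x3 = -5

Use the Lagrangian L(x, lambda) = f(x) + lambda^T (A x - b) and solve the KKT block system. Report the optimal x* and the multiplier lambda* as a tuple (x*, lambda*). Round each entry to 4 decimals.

Form the Lagrangian:
  L(x, lambda) = (1/2) x^T Q x + c^T x + lambda^T (A x - b)
Stationarity (grad_x L = 0): Q x + c + A^T lambda = 0.
Primal feasibility: A x = b.

This gives the KKT block system:
  [ Q   A^T ] [ x     ]   [-c ]
  [ A    0  ] [ lambda ] = [ b ]

Solving the linear system:
  x*      = (-0.5567, -2.2784, -1.3608)
  lambda* = (8.8763, 16.1237)
  f(x*)   = 42.8711

x* = (-0.5567, -2.2784, -1.3608), lambda* = (8.8763, 16.1237)


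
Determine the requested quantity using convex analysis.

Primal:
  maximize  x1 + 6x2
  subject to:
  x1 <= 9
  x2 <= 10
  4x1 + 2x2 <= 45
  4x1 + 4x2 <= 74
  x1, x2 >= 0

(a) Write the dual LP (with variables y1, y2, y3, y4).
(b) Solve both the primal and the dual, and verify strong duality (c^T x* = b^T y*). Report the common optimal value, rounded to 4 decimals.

The standard primal-dual pair for 'max c^T x s.t. A x <= b, x >= 0' is:
  Dual:  min b^T y  s.t.  A^T y >= c,  y >= 0.

So the dual LP is:
  minimize  9y1 + 10y2 + 45y3 + 74y4
  subject to:
    y1 + 4y3 + 4y4 >= 1
    y2 + 2y3 + 4y4 >= 6
    y1, y2, y3, y4 >= 0

Solving the primal: x* = (6.25, 10).
  primal value c^T x* = 66.25.
Solving the dual: y* = (0, 5.5, 0.25, 0).
  dual value b^T y* = 66.25.
Strong duality: c^T x* = b^T y*. Confirmed.

66.25


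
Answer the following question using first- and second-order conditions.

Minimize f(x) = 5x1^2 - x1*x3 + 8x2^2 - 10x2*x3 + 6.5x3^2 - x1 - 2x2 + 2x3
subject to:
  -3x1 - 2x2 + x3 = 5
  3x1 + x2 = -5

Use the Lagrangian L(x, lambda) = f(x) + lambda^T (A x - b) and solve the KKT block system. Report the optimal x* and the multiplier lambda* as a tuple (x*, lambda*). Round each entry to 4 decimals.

Form the Lagrangian:
  L(x, lambda) = (1/2) x^T Q x + c^T x + lambda^T (A x - b)
Stationarity (grad_x L = 0): Q x + c + A^T lambda = 0.
Primal feasibility: A x = b.

This gives the KKT block system:
  [ Q   A^T ] [ x     ]   [-c ]
  [ A    0  ] [ lambda ] = [ b ]

Solving the linear system:
  x*      = (-1.433, -0.701, -0.701)
  lambda* = (-1.3299, 3.5464)
  f(x*)   = 12.9072

x* = (-1.433, -0.701, -0.701), lambda* = (-1.3299, 3.5464)


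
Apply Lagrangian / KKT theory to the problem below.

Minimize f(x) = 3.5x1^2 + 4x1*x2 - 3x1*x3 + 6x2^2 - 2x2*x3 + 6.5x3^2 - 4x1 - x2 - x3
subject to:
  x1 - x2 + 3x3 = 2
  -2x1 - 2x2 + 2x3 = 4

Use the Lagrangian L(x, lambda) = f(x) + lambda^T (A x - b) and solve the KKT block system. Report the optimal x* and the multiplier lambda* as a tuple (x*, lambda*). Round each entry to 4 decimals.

Form the Lagrangian:
  L(x, lambda) = (1/2) x^T Q x + c^T x + lambda^T (A x - b)
Stationarity (grad_x L = 0): Q x + c + A^T lambda = 0.
Primal feasibility: A x = b.

This gives the KKT block system:
  [ Q   A^T ] [ x     ]   [-c ]
  [ A    0  ] [ lambda ] = [ b ]

Solving the linear system:
  x*      = (-0.7, -0.6, 0.7)
  lambda* = (0.5, -6.45)
  f(x*)   = 13.75

x* = (-0.7, -0.6, 0.7), lambda* = (0.5, -6.45)


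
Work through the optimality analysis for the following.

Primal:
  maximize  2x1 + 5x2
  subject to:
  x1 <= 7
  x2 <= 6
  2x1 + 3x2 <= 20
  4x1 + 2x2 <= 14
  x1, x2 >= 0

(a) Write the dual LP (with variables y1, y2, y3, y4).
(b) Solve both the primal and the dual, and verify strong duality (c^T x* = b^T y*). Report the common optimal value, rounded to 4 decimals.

The standard primal-dual pair for 'max c^T x s.t. A x <= b, x >= 0' is:
  Dual:  min b^T y  s.t.  A^T y >= c,  y >= 0.

So the dual LP is:
  minimize  7y1 + 6y2 + 20y3 + 14y4
  subject to:
    y1 + 2y3 + 4y4 >= 2
    y2 + 3y3 + 2y4 >= 5
    y1, y2, y3, y4 >= 0

Solving the primal: x* = (0.5, 6).
  primal value c^T x* = 31.
Solving the dual: y* = (0, 4, 0, 0.5).
  dual value b^T y* = 31.
Strong duality: c^T x* = b^T y*. Confirmed.

31
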